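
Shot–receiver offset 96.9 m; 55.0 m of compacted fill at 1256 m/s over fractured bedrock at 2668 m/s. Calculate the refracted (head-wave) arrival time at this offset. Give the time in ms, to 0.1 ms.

113.6 ms

t = x/V₂ + 2h·√(V₂²−V₁²)/(V₁V₂).
√(V₂²−V₁²) = √(2668²−1256²) = 2353.9 m/s; delay term = 2·55.0·2353.9/(1256·2668) = 0.07727 s.
t = 96.9/2668 + 0.07727 = 0.11359 s.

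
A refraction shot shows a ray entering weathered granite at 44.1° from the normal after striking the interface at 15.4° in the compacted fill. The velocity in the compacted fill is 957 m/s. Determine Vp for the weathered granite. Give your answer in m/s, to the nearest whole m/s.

sin 15.4° = 0.2656; sin 44.1° = 0.6959.
V₂ = V₁·(sin θ₂/sin θ₁) = 957·(0.6959/0.2656) = 2507.90 m/s.

2508 m/s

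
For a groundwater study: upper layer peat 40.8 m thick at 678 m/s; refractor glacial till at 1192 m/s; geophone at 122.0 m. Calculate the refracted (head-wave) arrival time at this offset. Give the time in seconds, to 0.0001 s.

t = x/V₂ + 2h·√(V₂²−V₁²)/(V₁V₂).
√(V₂²−V₁²) = √(1192²−678²) = 980.4 m/s; delay term = 2·40.8·980.4/(678·1192) = 0.09899 s.
t = 122.0/1192 + 0.09899 = 0.20134 s.

0.2013 s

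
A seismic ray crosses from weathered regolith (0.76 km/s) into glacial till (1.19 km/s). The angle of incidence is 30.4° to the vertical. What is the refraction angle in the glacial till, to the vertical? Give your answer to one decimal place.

Snell's law: sin θ₂ = (V₂/V₁)·sin θ₁ = (1.19/0.76)·sin 30.4° = 0.7923.
θ₂ = arcsin 0.7923 = 52.40° from the normal.

52.4°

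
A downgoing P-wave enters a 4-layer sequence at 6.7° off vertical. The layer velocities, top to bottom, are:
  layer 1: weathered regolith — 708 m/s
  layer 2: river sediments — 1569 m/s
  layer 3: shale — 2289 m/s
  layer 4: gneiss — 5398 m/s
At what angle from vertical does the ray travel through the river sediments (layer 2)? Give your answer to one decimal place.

15.0°

Snell's law across each interface conserves sin θ / V, so sin θ_2 = V_2·sin θ₁/V₁.
sin θ_2 = 1569 × sin 6.7° / 708 = 0.2586.
θ_2 = 14.98° from the vertical.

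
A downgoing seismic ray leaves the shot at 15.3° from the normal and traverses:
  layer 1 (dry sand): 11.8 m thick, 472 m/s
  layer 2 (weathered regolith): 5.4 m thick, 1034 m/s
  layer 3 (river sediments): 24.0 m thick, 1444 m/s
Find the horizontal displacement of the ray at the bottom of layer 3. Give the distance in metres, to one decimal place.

39.9 m

Ray parameter p = sin 15.3° / 472 m/s = 5.5905e-04 s/m.
Layer 1: θ = 15.30°; offset = 11.8·tan 15.30° = 3.228 m.
Layer 2: sin θ = p·1034 = 0.5781 → θ = 35.31°; offset = 5.4·tan 35.31° = 3.825 m.
Layer 3: sin θ = p·1444 = 0.8073 → θ = 53.83°; offset = 24.0·tan 53.83° = 32.828 m.
Total horizontal offset = 39.882 m.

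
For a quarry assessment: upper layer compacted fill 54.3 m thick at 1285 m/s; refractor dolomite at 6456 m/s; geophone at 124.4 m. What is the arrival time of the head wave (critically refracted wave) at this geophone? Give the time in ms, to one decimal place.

102.1 ms

θ_c = arcsin(V₁/V₂) = arcsin(1285/6456) = 11.48°, cos θ_c = 0.9800.
Intercept time tᵢ = 2h cos θ_c / V₁ = 2·54.3·0.9800/1285 = 0.08282 s.
t = x/V₂ + tᵢ = 124.4/6456 + 0.08282 = 0.10209 s.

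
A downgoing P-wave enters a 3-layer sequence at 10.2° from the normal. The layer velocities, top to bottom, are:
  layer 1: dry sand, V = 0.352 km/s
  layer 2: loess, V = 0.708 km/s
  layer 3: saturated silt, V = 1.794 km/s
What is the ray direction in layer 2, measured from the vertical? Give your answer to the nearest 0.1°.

20.9°

Snell's law across each interface conserves sin θ / V, so sin θ_2 = V_2·sin θ₁/V₁.
sin θ_2 = 0.708 × sin 10.2° / 0.352 = 0.3562.
θ_2 = arcsin 0.3562 = 20.87°.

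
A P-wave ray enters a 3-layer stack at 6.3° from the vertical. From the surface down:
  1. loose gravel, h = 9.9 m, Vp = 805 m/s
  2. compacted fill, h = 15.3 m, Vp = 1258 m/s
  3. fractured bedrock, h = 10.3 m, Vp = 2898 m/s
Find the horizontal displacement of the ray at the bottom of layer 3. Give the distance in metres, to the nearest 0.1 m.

8.2 m

p = sin θ₁/V₁ = sin 6.3°/805 = 1.3632e-04 s/m is conserved through the stack.
Layer 1: θ = 6.30°; offset = 9.9·tan 6.30° = 1.093 m.
Layer 2: sin θ = p·1258 = 0.1715 → θ = 9.87°; offset = 15.3·tan 9.87° = 2.663 m.
Layer 3: sin θ = p·2898 = 0.3950 → θ = 23.27°; offset = 10.3·tan 23.27° = 4.429 m.
Σ offsets = 8.185 m.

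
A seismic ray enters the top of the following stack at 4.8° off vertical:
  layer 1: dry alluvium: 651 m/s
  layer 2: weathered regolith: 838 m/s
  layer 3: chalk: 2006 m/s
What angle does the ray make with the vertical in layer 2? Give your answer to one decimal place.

Ray parameter p = sin 4.8° / 651 = 1.2854e-04 s/m.
sin θ_2 = p·V_2 = 1.2854e-04 × 838 = 0.1077.
θ_2 = arcsin 0.1077 = 6.18°.

6.2°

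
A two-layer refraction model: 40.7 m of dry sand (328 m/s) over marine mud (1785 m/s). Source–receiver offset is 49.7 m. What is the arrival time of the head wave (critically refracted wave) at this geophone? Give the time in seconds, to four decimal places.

θ_c = arcsin(V₁/V₂) = arcsin(328/1785) = 10.59°, cos θ_c = 0.9830.
Intercept time tᵢ = 2h cos θ_c / V₁ = 2·40.7·0.9830/328 = 0.24394 s.
t = x/V₂ + tᵢ = 49.7/1785 + 0.24394 = 0.27179 s.

0.2718 s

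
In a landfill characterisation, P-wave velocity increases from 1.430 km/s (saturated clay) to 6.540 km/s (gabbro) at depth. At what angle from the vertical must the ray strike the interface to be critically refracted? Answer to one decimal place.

12.6°

At critical incidence the refracted ray runs along the interface (θ₂ = 90°), so sin θ_c = V₁/V₂.
θ_c = arcsin(1.430/6.540) = arcsin 0.2187 = 12.63°.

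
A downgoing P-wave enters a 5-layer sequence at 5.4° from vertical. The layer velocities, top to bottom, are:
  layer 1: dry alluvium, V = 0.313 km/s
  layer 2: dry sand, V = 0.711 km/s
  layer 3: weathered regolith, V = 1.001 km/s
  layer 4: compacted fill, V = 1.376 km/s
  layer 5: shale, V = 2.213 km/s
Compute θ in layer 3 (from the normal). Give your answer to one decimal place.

17.5°

Snell's law across each interface conserves sin θ / V, so sin θ_3 = V_3·sin θ₁/V₁.
sin θ_3 = 1.001 × sin 5.4° / 0.313 = 0.3010.
θ_3 = arcsin 0.3010 = 17.52°.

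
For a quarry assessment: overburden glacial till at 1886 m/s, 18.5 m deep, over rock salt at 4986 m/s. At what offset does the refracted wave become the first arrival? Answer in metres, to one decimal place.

55.1 m

x_cross = 2h·√((V₂+V₁)/(V₂−V₁)).
(V₂+V₁)/(V₂−V₁) = (4986+1886)/(4986−1886) = 2.2168; √ = 1.4889.
x_cross = 2·18.5·1.4889 = 55.09 m.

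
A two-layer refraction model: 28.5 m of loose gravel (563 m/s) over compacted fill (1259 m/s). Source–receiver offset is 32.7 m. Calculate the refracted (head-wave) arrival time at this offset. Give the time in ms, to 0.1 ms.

116.5 ms

θ_c = arcsin(V₁/V₂) = arcsin(563/1259) = 26.56°, cos θ_c = 0.8944.
Intercept time tᵢ = 2h cos θ_c / V₁ = 2·28.5·0.8944/563 = 0.09056 s.
t = x/V₂ + tᵢ = 32.7/1259 + 0.09056 = 0.11653 s.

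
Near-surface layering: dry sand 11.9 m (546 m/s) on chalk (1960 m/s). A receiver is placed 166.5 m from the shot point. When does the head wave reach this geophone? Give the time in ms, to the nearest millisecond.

θ_c = arcsin(V₁/V₂) = arcsin(546/1960) = 16.17°, cos θ_c = 0.9604.
Intercept time tᵢ = 2h cos θ_c / V₁ = 2·11.9·0.9604/546 = 0.04186 s.
t = x/V₂ + tᵢ = 166.5/1960 + 0.04186 = 0.12681 s.

127 ms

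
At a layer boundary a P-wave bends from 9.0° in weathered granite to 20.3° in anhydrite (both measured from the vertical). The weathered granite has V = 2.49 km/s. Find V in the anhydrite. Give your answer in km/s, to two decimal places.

5.52 km/s

Snell's law: sin 9.0°/V₁ = sin 20.3°/V₂.
V₂ = V₁·sin 20.3°/sin 9.0° = 2.49 × 2.2178 = 5.52 km/s.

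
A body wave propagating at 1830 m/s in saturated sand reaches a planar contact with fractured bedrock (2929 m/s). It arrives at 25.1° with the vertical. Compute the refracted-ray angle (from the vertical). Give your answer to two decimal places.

42.76°

sin θ₁/V₁ = sin θ₂/V₂ ⇒ sin θ₂ = 2929·sin 25.1°/1830 = 2929·0.4242/1830 = 0.6790.
θ₂ = sin⁻¹(0.6790) = 42.76° (from vertical).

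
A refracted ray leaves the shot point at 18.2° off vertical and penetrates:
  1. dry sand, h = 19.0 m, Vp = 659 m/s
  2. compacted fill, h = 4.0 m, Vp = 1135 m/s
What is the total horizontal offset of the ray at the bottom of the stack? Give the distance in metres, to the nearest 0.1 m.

Apply Snell's law at each interface; in layer i the horizontal offset is hᵢ·tan θᵢ.
Layer 1: θ = 18.20°; offset = 19.0·tan 18.20° = 6.247 m.
Layer 2: sin θ = 1135·sin 18.2°/659 = 0.5379, θ = 32.54°; offset = 4.0·tan 32.54° = 2.553 m.
Σ offsets = 8.799 m.

8.8 m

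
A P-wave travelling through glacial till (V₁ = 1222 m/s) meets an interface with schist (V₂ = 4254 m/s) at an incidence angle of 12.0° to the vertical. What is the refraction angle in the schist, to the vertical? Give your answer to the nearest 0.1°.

46.4°

Snell's law: sin θ₂ = (V₂/V₁)·sin θ₁ = (4254/1222)·sin 12.0° = 0.7238.
θ₂ = sin⁻¹(0.7238) = 46.37° (from vertical).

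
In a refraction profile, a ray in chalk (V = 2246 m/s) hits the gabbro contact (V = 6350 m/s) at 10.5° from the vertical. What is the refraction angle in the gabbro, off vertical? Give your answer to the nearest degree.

Snell's law: sin θ₂ = (V₂/V₁)·sin θ₁ = (6350/2246)·sin 10.5° = 0.5152.
θ₂ = arcsin 0.5152 = 31.01° from the normal.

31°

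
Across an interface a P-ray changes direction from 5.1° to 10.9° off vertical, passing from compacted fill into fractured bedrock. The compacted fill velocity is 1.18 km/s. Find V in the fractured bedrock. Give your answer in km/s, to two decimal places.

2.51 km/s

Snell's law: sin 5.1°/V₁ = sin 10.9°/V₂.
V₂ = V₁·sin 10.9°/sin 5.1° = 1.18 × 2.1272 = 2.51 km/s.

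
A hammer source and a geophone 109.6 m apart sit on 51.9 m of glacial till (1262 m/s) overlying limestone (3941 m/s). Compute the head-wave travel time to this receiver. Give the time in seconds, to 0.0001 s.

0.1057 s

t = x/V₂ + 2h·√(V₂²−V₁²)/(V₁V₂).
√(V₂²−V₁²) = √(3941²−1262²) = 3733.5 m/s; delay term = 2·51.9·3733.5/(1262·3941) = 0.07792 s.
t = 109.6/3941 + 0.07792 = 0.10573 s.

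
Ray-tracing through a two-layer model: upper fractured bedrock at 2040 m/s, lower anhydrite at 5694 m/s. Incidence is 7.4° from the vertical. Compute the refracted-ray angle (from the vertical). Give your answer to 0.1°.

21.1°

sin θ₁/V₁ = sin θ₂/V₂ ⇒ sin θ₂ = 5694·sin 7.4°/2040 = 5694·0.1288/2040 = 0.3595.
θ₂ = arcsin 0.3595 = 21.07° from the normal.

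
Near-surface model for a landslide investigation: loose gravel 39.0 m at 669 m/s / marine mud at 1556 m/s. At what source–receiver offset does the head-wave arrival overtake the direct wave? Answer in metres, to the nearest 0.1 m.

θ_c = arcsin(669/1556) = 25.46°, so cos θ_c = 0.9029 and tᵢ = 2h cos θ_c/V₁ = 0.1053 s.
At crossover x/V₁ = x/V₂ + tᵢ ⇒ x = tᵢ/(1/V₁ − 1/V₂) = 0.10527/(1.4948e-03 − 6.4267e-04) = 123.54 m.

123.5 m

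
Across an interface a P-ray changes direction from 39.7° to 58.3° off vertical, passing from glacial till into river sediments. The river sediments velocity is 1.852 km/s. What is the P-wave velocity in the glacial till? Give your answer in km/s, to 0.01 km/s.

1.39 km/s

sin 39.7° = 0.6388; sin 58.3° = 0.8508.
V₁ = V₂·(sin θ₁/sin θ₂) = 1.852·(0.6388/0.8508) = 1.39 km/s.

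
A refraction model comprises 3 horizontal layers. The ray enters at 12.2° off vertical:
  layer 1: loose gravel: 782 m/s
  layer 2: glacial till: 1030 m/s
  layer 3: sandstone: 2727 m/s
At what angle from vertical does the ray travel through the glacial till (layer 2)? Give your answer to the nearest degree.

Ray parameter p = sin 12.2° / 782 = 2.7024e-04 s/m.
sin θ_2 = p·V_2 = 2.7024e-04 × 1030 = 0.2783.
θ_2 = arcsin 0.2783 = 16.16°.

16°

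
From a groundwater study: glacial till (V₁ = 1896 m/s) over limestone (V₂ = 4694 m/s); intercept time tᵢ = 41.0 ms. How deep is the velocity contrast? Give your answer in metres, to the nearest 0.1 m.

h = tᵢ·V₁·V₂ / (2·√(V₂²−V₁²)).
√(V₂²−V₁²) = √(4694² − 1896²) = 4294.0 m/s.
h = 0.041 s × 1896 × 4694 / (2 × 4294.0) = 42.49 m.

42.5 m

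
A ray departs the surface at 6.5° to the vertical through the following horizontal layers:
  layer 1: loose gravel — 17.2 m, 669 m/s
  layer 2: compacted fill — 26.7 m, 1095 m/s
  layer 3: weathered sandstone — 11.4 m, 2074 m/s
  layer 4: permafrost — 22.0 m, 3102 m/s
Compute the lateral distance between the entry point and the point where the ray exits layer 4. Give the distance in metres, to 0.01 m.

24.83 m

Apply Snell's law at each interface; in layer i the horizontal offset is hᵢ·tan θᵢ.
Layer 1: θ = 6.50°; offset = 17.2·tan 6.50° = 1.9597 m.
Layer 2: sin θ = 1095·sin 6.5°/669 = 0.1853, θ = 10.68°; offset = 26.7·tan 10.68° = 5.0344 m.
Layer 3: sin θ = 2074·sin 6.5°/669 = 0.3509, θ = 20.55°; offset = 11.4·tan 20.55° = 4.2725 m.
Layer 4: sin θ = 3102·sin 6.5°/669 = 0.5249, θ = 31.66°; offset = 22.0·tan 31.66° = 13.5670 m.
Total horizontal offset = 24.8336 m.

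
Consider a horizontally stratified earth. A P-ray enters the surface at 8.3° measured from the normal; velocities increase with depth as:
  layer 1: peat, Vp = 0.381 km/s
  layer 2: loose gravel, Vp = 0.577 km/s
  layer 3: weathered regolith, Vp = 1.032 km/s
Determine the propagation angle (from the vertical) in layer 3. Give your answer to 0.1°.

Ray parameter p = sin 8.3° / 0.381 = 3.7889e-01 s/km.
sin θ_3 = p·V_3 = 3.7889e-01 × 1.032 = 0.3910.
θ_3 = 23.02° from the vertical.

23.0°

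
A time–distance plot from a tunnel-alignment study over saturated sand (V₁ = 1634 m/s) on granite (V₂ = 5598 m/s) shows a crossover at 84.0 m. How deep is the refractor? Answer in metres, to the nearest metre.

31 m

h = (x_cross/2)·√((V₂−V₁)/(V₂+V₁)).
(V₂−V₁)/(V₂+V₁) = (5598−1634)/(5598+1634) = 0.5481; √ = 0.7404.
h = (84.0/2)·0.7404 = 31.09 m.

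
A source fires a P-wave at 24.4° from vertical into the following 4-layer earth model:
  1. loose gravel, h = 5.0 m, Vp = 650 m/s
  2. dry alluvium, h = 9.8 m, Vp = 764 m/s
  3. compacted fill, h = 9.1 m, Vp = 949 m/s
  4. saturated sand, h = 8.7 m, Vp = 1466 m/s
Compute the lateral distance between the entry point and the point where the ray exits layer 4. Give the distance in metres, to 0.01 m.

36.91 m

Apply Snell's law at each interface; in layer i the horizontal offset is hᵢ·tan θᵢ.
Layer 1: θ = 24.40°; offset = 5.0·tan 24.40° = 2.2681 m.
Layer 2: sin θ = 764·sin 24.4°/650 = 0.4856, θ = 29.05°; offset = 9.8·tan 29.05° = 5.4432 m.
Layer 3: sin θ = 949·sin 24.4°/650 = 0.6031, θ = 37.09°; offset = 9.1·tan 37.09° = 6.8809 m.
Layer 4: sin θ = 1466·sin 24.4°/650 = 0.9317, θ = 68.70°; offset = 8.7·tan 68.70° = 22.3176 m.
Total horizontal offset = 36.9098 m.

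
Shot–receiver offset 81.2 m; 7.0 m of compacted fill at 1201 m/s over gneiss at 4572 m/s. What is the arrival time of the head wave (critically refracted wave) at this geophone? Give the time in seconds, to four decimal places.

0.0290 s

θ_c = arcsin(V₁/V₂) = arcsin(1201/4572) = 15.23°, cos θ_c = 0.9649.
Intercept time tᵢ = 2h cos θ_c / V₁ = 2·7.0·0.9649/1201 = 0.01125 s.
t = x/V₂ + tᵢ = 81.2/4572 + 0.01125 = 0.02901 s.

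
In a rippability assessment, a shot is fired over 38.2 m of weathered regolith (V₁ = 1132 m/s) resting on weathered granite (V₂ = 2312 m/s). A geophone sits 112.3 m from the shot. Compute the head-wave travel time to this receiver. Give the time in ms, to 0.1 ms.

t = x/V₂ + 2h·√(V₂²−V₁²)/(V₁V₂).
√(V₂²−V₁²) = √(2312²−1132²) = 2015.9 m/s; delay term = 2·38.2·2015.9/(1132·2312) = 0.05885 s.
t = 112.3/2312 + 0.05885 = 0.10742 s.

107.4 ms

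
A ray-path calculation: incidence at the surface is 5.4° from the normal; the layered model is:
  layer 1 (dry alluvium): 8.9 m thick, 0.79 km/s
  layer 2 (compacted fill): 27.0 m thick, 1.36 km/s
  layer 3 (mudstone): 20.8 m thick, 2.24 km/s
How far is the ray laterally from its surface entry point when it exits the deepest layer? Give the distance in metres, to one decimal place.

11.0 m

Ray parameter p = sin 5.4° / 0.79 km/s = 1.1912e-01 s/km.
Layer 1: θ = 5.40°; offset = 8.9·tan 5.40° = 0.841 m.
Layer 2: sin θ = p·1.36 = 0.1620 → θ = 9.32°; offset = 27.0·tan 9.32° = 4.433 m.
Layer 3: sin θ = p·2.24 = 0.2668 → θ = 15.48°; offset = 20.8·tan 15.48° = 5.759 m.
Σ offsets = 11.033 m.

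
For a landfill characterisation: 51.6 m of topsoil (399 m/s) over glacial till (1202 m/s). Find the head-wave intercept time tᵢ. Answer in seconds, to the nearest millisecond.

tᵢ = 2h·√(V₂²−V₁²)/(V₁V₂).
√(V₂²−V₁²) = √(1202²−399²) = 1133.8 m/s.
tᵢ = 2·51.6·1133.8/(399·1202) = 0.24398 s.

0.244 s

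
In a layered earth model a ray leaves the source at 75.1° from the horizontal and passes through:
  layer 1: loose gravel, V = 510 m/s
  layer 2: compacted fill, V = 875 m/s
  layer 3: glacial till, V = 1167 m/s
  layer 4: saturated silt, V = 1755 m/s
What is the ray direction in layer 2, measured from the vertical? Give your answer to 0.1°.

26.2°

From the normal: θ₁ = 90° − 75.1° = 14.9°.
Ray parameter p = sin 14.9° / 510 = 5.0418e-04 s/m.
sin θ_2 = p·V_2 = 5.0418e-04 × 875 = 0.4412.
θ_2 = arcsin 0.4412 = 26.18°.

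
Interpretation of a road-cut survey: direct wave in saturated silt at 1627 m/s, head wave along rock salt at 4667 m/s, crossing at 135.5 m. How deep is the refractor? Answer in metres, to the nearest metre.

h = (x_cross/2)·√((V₂−V₁)/(V₂+V₁)).
(V₂−V₁)/(V₂+V₁) = (4667−1627)/(4667+1627) = 0.4830; √ = 0.6950.
h = (135.5/2)·0.6950 = 47.09 m.

47 m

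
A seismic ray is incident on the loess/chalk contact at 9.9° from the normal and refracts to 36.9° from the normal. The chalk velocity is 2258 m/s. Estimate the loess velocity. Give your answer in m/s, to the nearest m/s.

Snell's law: sin 9.9°/V₁ = sin 36.9°/V₂.
V₁ = V₂·sin 9.9°/sin 36.9° = 2258 × 0.2863 = 646.57 m/s.

647 m/s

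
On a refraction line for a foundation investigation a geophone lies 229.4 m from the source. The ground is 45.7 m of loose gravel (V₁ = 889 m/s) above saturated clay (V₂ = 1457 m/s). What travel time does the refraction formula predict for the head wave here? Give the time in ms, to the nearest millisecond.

θ_c = arcsin(V₁/V₂) = arcsin(889/1457) = 37.60°, cos θ_c = 0.7923.
Intercept time tᵢ = 2h cos θ_c / V₁ = 2·45.7·0.7923/889 = 0.08146 s.
t = x/V₂ + tᵢ = 229.4/1457 + 0.08146 = 0.23890 s.

239 ms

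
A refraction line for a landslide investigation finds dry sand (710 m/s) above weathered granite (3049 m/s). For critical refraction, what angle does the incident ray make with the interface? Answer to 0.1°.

Critical incidence: sin θ_c = V₁/V₂ = 710/3049 = 0.2329.
θ_c = arcsin 0.2329 = 13.47°.
Measured from the interface: 90° − 13.47° = 76.53°.

76.5°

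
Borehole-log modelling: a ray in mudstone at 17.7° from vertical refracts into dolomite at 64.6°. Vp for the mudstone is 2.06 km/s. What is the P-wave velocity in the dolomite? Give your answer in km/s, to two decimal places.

Snell's law: sin 17.7°/V₁ = sin 64.6°/V₂.
V₂ = V₁·sin 64.6°/sin 17.7° = 2.06 × 2.9712 = 6.12 km/s.

6.12 km/s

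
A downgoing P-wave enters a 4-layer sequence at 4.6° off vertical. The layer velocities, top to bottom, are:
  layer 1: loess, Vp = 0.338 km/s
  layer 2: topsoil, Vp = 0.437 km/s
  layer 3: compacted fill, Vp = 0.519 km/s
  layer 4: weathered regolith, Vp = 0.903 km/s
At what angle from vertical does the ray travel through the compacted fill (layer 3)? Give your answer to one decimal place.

Snell's law across each interface conserves sin θ / V, so sin θ_3 = V_3·sin θ₁/V₁.
sin θ_3 = 0.519 × sin 4.6° / 0.338 = 0.1231.
θ_3 = arcsin 0.1231 = 7.07°.

7.1°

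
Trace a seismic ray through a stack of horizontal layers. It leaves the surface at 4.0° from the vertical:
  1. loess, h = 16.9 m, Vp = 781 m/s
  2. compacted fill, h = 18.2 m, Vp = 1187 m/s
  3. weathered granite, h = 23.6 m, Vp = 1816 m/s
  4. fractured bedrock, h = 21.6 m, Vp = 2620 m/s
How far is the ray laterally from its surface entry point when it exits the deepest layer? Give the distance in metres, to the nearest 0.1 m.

12.2 m

Apply Snell's law at each interface; in layer i the horizontal offset is hᵢ·tan θᵢ.
Layer 1: θ = 4.00°; offset = 16.9·tan 4.00° = 1.182 m.
Layer 2: sin θ = 1187·sin 4.0°/781 = 0.1060, θ = 6.09°; offset = 18.2·tan 6.09° = 1.940 m.
Layer 3: sin θ = 1816·sin 4.0°/781 = 0.1622, θ = 9.33°; offset = 23.6·tan 9.33° = 3.879 m.
Layer 4: sin θ = 2620·sin 4.0°/781 = 0.2340, θ = 13.53°; offset = 21.6·tan 13.53° = 5.199 m.
Summing the layer offsets gives 12.200 m.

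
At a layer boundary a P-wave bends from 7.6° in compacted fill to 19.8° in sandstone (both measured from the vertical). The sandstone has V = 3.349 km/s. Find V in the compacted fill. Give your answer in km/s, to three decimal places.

sin 7.6° = 0.1323; sin 19.8° = 0.3387.
V₁ = V₂·(sin θ₁/sin θ₂) = 3.349·(0.1323/0.3387) = 1.308 km/s.

1.308 km/s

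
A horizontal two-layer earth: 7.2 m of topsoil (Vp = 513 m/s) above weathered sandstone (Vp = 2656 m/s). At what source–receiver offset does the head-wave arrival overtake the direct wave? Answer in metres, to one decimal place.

17.5 m

x_cross = 2h·√((V₂+V₁)/(V₂−V₁)).
(V₂+V₁)/(V₂−V₁) = (2656+513)/(2656−513) = 1.4788; √ = 1.2160.
x_cross = 2·7.2·1.2160 = 17.51 m.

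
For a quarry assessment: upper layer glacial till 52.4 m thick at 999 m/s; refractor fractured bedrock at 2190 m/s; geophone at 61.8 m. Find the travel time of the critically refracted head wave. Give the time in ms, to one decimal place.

t = x/V₂ + 2h·√(V₂²−V₁²)/(V₁V₂).
√(V₂²−V₁²) = √(2190²−999²) = 1948.9 m/s; delay term = 2·52.4·1948.9/(999·2190) = 0.09335 s.
t = 61.8/2190 + 0.09335 = 0.12157 s.

121.6 ms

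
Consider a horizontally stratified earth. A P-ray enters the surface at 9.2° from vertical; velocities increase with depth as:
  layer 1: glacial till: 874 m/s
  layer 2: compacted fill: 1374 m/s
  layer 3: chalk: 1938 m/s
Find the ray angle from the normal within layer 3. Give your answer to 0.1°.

Snell's law across each interface conserves sin θ / V, so sin θ_3 = V_3·sin θ₁/V₁.
sin θ_3 = 1938 × sin 9.2° / 874 = 0.3545.
θ_3 = arcsin 0.3545 = 20.76°.

20.8°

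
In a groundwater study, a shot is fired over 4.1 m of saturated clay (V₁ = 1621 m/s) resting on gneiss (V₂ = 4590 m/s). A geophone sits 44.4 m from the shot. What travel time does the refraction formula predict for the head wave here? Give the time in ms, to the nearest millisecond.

14 ms

θ_c = arcsin(V₁/V₂) = arcsin(1621/4590) = 20.68°, cos θ_c = 0.9356.
Intercept time tᵢ = 2h cos θ_c / V₁ = 2·4.1·0.9356/1621 = 0.00473 s.
t = x/V₂ + tᵢ = 44.4/4590 + 0.00473 = 0.01441 s.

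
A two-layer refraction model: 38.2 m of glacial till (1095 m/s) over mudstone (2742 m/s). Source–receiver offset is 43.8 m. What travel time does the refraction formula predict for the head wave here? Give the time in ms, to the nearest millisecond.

80 ms

t = x/V₂ + 2h·√(V₂²−V₁²)/(V₁V₂).
√(V₂²−V₁²) = √(2742²−1095²) = 2513.9 m/s; delay term = 2·38.2·2513.9/(1095·2742) = 0.06397 s.
t = 43.8/2742 + 0.06397 = 0.07994 s.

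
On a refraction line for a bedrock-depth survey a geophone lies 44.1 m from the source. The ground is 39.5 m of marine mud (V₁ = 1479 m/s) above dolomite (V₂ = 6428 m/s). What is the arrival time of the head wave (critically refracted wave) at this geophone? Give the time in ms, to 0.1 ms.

θ_c = arcsin(V₁/V₂) = arcsin(1479/6428) = 13.30°, cos θ_c = 0.9732.
Intercept time tᵢ = 2h cos θ_c / V₁ = 2·39.5·0.9732/1479 = 0.05198 s.
t = x/V₂ + tᵢ = 44.1/6428 + 0.05198 = 0.05884 s.

58.8 ms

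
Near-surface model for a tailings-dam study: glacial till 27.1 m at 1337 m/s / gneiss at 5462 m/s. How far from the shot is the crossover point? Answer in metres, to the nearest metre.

70 m

x_cross = 2h·√((V₂+V₁)/(V₂−V₁)).
(V₂+V₁)/(V₂−V₁) = (5462+1337)/(5462−1337) = 1.6482; √ = 1.2838.
x_cross = 2·27.1·1.2838 = 69.58 m.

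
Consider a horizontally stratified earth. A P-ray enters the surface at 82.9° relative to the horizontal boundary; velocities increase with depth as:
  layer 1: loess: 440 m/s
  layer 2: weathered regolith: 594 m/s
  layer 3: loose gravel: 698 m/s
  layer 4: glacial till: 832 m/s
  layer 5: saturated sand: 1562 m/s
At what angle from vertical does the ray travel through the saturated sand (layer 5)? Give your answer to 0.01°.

From the normal: θ₁ = 90° − 82.9° = 7.1°.
Ray parameter p = sin 7.1° / 440 = 2.8091e-04 s/m.
sin θ_5 = p·V_5 = 2.8091e-04 × 1562 = 0.4388.
θ_5 = 26.03° from the vertical.

26.03°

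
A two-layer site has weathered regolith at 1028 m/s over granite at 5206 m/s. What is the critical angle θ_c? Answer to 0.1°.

11.4°

At critical incidence the refracted ray runs along the interface (θ₂ = 90°), so sin θ_c = V₁/V₂.
θ_c = arcsin(1028/5206) = arcsin 0.1975 = 11.39°.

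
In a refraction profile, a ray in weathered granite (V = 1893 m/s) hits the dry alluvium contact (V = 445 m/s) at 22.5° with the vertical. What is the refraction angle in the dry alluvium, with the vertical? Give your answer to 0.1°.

5.2°

sin θ₁/V₁ = sin θ₂/V₂ ⇒ sin θ₂ = 445·sin 22.5°/1893 = 445·0.3827/1893 = 0.0900.
θ₂ = arcsin 0.0900 = 5.16° from the normal.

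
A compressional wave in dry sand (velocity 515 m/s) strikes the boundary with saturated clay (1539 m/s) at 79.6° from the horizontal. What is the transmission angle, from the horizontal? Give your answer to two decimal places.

57.35°

Convert to the normal: θ₁ = 90° − 79.6° = 10.4°.
Snell's law: sin θ₂ = (V₂/V₁)·sin θ₁ = (1539/515)·sin 10.4° = 0.5395.
θ₂ = arcsin 0.5395 = 32.65° from the normal.
From the interface: 90° − 32.65° = 57.35°.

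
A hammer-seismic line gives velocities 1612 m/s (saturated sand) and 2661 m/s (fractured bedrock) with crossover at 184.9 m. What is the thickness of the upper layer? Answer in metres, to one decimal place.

45.8 m

h = (x_cross/2)·√((V₂−V₁)/(V₂+V₁)).
(V₂−V₁)/(V₂+V₁) = (2661−1612)/(2661+1612) = 0.2455; √ = 0.4955.
h = (184.9/2)·0.4955 = 45.81 m.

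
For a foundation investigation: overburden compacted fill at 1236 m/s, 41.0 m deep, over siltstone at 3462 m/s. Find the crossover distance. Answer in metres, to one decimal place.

x_cross = 2h·√((V₂+V₁)/(V₂−V₁)).
(V₂+V₁)/(V₂−V₁) = (3462+1236)/(3462−1236) = 2.1105; √ = 1.4528.
x_cross = 2·41.0·1.4528 = 119.13 m.

119.1 m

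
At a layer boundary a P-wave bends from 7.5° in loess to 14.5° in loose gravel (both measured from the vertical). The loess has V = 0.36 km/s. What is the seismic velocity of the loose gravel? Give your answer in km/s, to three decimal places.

Snell's law: sin 7.5°/V₁ = sin 14.5°/V₂.
V₂ = V₁·sin 14.5°/sin 7.5° = 0.36 × 1.9182 = 0.691 km/s.

0.691 km/s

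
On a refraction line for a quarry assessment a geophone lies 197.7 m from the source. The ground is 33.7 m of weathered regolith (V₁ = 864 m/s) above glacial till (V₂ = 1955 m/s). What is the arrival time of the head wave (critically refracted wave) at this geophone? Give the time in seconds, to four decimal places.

θ_c = arcsin(V₁/V₂) = arcsin(864/1955) = 26.23°, cos θ_c = 0.8970.
Intercept time tᵢ = 2h cos θ_c / V₁ = 2·33.7·0.8970/864 = 0.06998 s.
t = x/V₂ + tᵢ = 197.7/1955 + 0.06998 = 0.17110 s.

0.1711 s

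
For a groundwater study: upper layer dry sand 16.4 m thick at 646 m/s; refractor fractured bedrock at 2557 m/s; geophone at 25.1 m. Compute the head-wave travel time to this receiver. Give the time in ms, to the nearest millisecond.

59 ms

θ_c = arcsin(V₁/V₂) = arcsin(646/2557) = 14.63°, cos θ_c = 0.9676.
Intercept time tᵢ = 2h cos θ_c / V₁ = 2·16.4·0.9676/646 = 0.04913 s.
t = x/V₂ + tᵢ = 25.1/2557 + 0.04913 = 0.05894 s.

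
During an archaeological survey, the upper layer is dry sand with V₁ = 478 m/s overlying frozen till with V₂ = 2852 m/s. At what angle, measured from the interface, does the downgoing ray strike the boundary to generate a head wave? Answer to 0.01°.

80.35°

Critical incidence: sin θ_c = V₁/V₂ = 478/2852 = 0.1676.
θ_c = arcsin 0.1676 = 9.65°.
Measured from the interface: 90° − 9.65° = 80.35°.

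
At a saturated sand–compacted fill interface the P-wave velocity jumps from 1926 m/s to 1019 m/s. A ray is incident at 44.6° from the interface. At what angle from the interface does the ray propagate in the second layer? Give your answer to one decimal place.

67.9°

Angle from the normal: 90° − 44.6° = 45.4°.
Snell's law: sin θ₂ = (V₂/V₁)·sin θ₁ = (1019/1926)·sin 45.4° = 0.3767.
θ₂ = sin⁻¹(0.3767) = 22.13° (from vertical).
From the interface: 90° − 22.13° = 67.87°.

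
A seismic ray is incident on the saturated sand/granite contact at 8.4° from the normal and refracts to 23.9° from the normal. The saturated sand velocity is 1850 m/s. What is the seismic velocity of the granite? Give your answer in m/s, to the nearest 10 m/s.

Snell's law: sin 8.4°/V₁ = sin 23.9°/V₂.
V₂ = V₁·sin 23.9°/sin 8.4° = 1850 × 2.7734 = 5130.73 m/s.

5130 m/s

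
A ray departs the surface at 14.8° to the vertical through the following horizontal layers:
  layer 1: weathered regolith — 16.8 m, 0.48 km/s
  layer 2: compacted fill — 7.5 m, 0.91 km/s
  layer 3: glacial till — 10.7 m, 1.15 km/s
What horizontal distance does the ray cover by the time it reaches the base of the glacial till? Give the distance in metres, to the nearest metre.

17 m

Apply Snell's law at each interface; in layer i the horizontal offset is hᵢ·tan θᵢ.
Layer 1: θ = 14.80°; offset = 16.8·tan 14.80° = 4.439 m.
Layer 2: sin θ = 0.91·sin 14.8°/0.48 = 0.4843, θ = 28.97°; offset = 7.5·tan 28.97° = 4.151 m.
Layer 3: sin θ = 1.15·sin 14.8°/0.48 = 0.6120, θ = 37.73°; offset = 10.7·tan 37.73° = 8.280 m.
Total horizontal offset = 16.870 m.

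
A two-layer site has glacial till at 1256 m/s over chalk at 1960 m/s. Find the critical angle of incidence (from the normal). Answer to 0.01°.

39.85°

Critical incidence: sin θ_c = V₁/V₂ = 1256/1960 = 0.6408.
θ_c = arcsin 0.6408 = 39.85°.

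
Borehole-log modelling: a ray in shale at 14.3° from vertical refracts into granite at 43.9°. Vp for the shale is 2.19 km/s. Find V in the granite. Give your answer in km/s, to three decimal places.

6.148 km/s

Snell's law: sin 14.3°/V₁ = sin 43.9°/V₂.
V₂ = V₁·sin 43.9°/sin 14.3° = 2.19 × 2.8073 = 6.148 km/s.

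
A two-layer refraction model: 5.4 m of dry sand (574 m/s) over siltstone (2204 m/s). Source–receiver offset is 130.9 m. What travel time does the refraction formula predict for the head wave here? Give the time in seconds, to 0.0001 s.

0.0776 s

t = x/V₂ + 2h·√(V₂²−V₁²)/(V₁V₂).
√(V₂²−V₁²) = √(2204²−574²) = 2127.9 m/s; delay term = 2·5.4·2127.9/(574·2204) = 0.01817 s.
t = 130.9/2204 + 0.01817 = 0.07756 s.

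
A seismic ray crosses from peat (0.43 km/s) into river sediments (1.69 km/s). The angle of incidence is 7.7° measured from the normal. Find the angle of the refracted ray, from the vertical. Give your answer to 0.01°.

31.78°

sin θ₁/V₁ = sin θ₂/V₂ ⇒ sin θ₂ = 1.69·sin 7.7°/0.43 = 1.69·0.1340/0.43 = 0.5266.
θ₂ = sin⁻¹(0.5266) = 31.78° (from vertical).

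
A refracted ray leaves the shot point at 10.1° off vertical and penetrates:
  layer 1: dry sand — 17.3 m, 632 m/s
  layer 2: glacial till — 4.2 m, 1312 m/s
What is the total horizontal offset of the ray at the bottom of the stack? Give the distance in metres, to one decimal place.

p = sin θ₁/V₁ = sin 10.1°/632 = 2.7748e-04 s/m is conserved through the stack.
Layer 1: θ = 10.10°; offset = 17.3·tan 10.10° = 3.082 m.
Layer 2: sin θ = p·1312 = 0.3641 → θ = 21.35°; offset = 4.2·tan 21.35° = 1.642 m.
Summing the layer offsets gives 4.723 m.

4.7 m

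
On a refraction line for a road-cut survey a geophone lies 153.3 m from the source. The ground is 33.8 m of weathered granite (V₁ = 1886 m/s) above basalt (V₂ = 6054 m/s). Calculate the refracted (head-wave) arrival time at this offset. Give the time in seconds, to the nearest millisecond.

0.059 s

t = x/V₂ + 2h·√(V₂²−V₁²)/(V₁V₂).
√(V₂²−V₁²) = √(6054²−1886²) = 5752.7 m/s; delay term = 2·33.8·5752.7/(1886·6054) = 0.03406 s.
t = 153.3/6054 + 0.03406 = 0.05938 s.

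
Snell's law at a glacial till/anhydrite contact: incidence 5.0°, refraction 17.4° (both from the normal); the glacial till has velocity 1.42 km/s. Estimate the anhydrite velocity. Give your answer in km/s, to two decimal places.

Snell's law: sin 5.0°/V₁ = sin 17.4°/V₂.
V₂ = V₁·sin 17.4°/sin 5.0° = 1.42 × 3.4311 = 4.87 km/s.

4.87 km/s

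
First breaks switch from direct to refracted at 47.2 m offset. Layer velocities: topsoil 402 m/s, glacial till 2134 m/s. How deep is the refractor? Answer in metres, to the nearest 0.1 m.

19.5 m

x_cross = 2h·√((V₂+V₁)/(V₂−V₁)) → h = x_cross / (2·√((V₂+V₁)/(V₂−V₁))).
√((V₂+V₁)/(V₂−V₁)) = √((2134+402)/(2134−402)) = 1.2100.
h = 47.2 / (2·1.2100) = 19.50 m.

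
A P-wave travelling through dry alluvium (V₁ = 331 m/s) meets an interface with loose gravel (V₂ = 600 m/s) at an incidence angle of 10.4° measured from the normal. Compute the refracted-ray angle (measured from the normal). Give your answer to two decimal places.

sin θ₁/V₁ = sin θ₂/V₂ ⇒ sin θ₂ = 600·sin 10.4°/331 = 600·0.1805/331 = 0.3272.
θ₂ = sin⁻¹(0.3272) = 19.10° (from vertical).

19.10°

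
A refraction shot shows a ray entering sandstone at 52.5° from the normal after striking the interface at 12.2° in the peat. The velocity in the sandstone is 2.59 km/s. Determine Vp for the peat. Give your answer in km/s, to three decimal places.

Snell's law: sin 12.2°/V₁ = sin 52.5°/V₂.
V₁ = V₂·sin 12.2°/sin 52.5° = 2.59 × 0.2664 = 0.690 km/s.

0.690 km/s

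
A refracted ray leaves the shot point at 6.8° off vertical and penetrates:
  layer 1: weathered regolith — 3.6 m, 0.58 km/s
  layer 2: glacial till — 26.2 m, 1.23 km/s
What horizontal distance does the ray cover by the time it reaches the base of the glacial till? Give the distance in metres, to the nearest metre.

7 m

Apply Snell's law at each interface; in layer i the horizontal offset is hᵢ·tan θᵢ.
Layer 1: θ = 6.80°; offset = 3.6·tan 6.80° = 0.429 m.
Layer 2: sin θ = 1.23·sin 6.8°/0.58 = 0.2511, θ = 14.54°; offset = 26.2·tan 14.54° = 6.797 m.
Summing the layer offsets gives 7.226 m.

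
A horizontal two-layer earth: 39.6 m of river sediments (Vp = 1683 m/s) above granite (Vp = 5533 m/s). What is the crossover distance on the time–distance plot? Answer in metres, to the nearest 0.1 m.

108.4 m

θ_c = arcsin(1683/5533) = 17.71°, so cos θ_c = 0.9526 and tᵢ = 2h cos θ_c/V₁ = 0.0448 s.
At crossover x/V₁ = x/V₂ + tᵢ ⇒ x = tᵢ/(1/V₁ − 1/V₂) = 0.04483/(5.9418e-04 − 1.8073e-04) = 108.43 m.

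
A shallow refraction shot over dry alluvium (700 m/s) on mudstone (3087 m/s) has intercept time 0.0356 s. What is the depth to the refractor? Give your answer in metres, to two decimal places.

θ_c = arcsin(700/3087) = 13.11°; cos θ_c = 0.9740.
tᵢ = 2h cos θ_c/V₁ ⇒ h = tᵢ·V₁/(2 cos θ_c) = 0.0356·700/(2·0.9740) = 12.79 m.

12.79 m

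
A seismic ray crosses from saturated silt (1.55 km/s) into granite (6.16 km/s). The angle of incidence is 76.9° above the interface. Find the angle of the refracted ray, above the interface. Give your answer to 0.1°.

Angle from the normal: 90° − 76.9° = 13.1°.
Snell's law: sin θ₂ = (V₂/V₁)·sin θ₁ = (6.16/1.55)·sin 13.1° = 0.9008.
θ₂ = sin⁻¹(0.9008) = 64.26° (from vertical).
From the interface: 90° − 64.26° = 25.74°.

25.7°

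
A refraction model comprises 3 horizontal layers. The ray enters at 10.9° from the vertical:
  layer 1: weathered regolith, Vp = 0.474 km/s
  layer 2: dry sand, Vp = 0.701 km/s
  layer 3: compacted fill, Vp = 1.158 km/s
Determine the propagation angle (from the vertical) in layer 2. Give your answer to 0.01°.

Ray parameter p = sin 10.9° / 0.474 = 3.9894e-01 s/km.
sin θ_2 = p·V_2 = 3.9894e-01 × 0.701 = 0.2797.
θ_2 = arcsin 0.2797 = 16.24°.

16.24°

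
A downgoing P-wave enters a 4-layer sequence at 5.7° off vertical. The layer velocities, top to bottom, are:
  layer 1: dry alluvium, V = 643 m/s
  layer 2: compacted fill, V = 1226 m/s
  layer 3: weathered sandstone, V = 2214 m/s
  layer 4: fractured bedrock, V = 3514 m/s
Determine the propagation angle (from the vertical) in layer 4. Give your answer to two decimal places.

32.87°

Snell's law across each interface conserves sin θ / V, so sin θ_4 = V_4·sin θ₁/V₁.
sin θ_4 = 3514 × sin 5.7° / 643 = 0.5428.
θ_4 = 32.87° from the vertical.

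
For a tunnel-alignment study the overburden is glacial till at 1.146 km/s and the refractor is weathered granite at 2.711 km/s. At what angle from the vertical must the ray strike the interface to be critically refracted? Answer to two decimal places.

At critical incidence the refracted ray runs along the interface (θ₂ = 90°), so sin θ_c = V₁/V₂.
θ_c = arcsin(1.146/2.711) = arcsin 0.4227 = 25.01°.

25.01°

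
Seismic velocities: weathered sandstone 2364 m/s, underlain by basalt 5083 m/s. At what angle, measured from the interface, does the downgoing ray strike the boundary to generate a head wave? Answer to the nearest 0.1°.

Critical incidence: sin θ_c = V₁/V₂ = 2364/5083 = 0.4651.
θ_c = arcsin 0.4651 = 27.72°.
Measured from the interface: 90° − 27.72° = 62.28°.

62.3°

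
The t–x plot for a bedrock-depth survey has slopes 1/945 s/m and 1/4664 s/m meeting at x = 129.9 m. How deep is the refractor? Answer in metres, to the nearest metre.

h = (x_cross/2)·√((V₂−V₁)/(V₂+V₁)).
(V₂−V₁)/(V₂+V₁) = (4664−945)/(4664+945) = 0.6630; √ = 0.8143.
h = (129.9/2)·0.8143 = 52.89 m.

53 m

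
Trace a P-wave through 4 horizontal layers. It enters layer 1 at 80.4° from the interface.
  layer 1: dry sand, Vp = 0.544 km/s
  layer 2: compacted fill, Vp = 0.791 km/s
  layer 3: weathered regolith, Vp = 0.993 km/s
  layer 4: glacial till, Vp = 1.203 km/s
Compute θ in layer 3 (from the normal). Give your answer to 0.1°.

17.7°

From the normal: θ₁ = 90° − 80.4° = 9.6°.
Snell's law across each interface conserves sin θ / V, so sin θ_3 = V_3·sin θ₁/V₁.
sin θ_3 = 0.993 × sin 9.6° / 0.544 = 0.3044.
θ_3 = arcsin 0.3044 = 17.72°.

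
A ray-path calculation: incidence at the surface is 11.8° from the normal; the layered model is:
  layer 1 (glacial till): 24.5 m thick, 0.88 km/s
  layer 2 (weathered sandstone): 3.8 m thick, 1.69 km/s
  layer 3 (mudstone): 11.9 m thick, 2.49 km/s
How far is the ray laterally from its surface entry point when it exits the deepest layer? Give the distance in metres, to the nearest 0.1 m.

15.2 m

Apply Snell's law at each interface; in layer i the horizontal offset is hᵢ·tan θᵢ.
Layer 1: θ = 11.80°; offset = 24.5·tan 11.80° = 5.118 m.
Layer 2: sin θ = 1.69·sin 11.8°/0.88 = 0.3927, θ = 23.12°; offset = 3.8·tan 23.12° = 1.623 m.
Layer 3: sin θ = 2.49·sin 11.8°/0.88 = 0.5786, θ = 35.35°; offset = 11.9·tan 35.35° = 8.443 m.
Σ offsets = 15.184 m.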